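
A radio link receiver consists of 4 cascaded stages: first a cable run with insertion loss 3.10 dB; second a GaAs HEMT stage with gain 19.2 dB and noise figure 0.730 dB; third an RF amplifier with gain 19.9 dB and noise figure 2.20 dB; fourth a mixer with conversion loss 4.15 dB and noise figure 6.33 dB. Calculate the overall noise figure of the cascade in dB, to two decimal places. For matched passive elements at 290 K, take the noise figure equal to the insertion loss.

3.86 dB

Convert to linear (a loss of L dB is a gain of −L dB): F_i = 10^(NF_i/10), G_i = 10^(G_i,dB/10)
  Stage 1: F_1 = 10^(3.10/10) = 2.042, G_1 = 10^(−3.10/10) = 0.4898
  Stage 2: F_2 = 10^(0.730/10) = 1.183, G_2 = 10^(19.2/10) = 83.18
  Stage 3: F_3 = 10^(2.20/10) = 1.660, G_3 = 10^(19.9/10) = 97.72
  Stage 4: F_4 = 10^(6.33/10) = 4.295, G_4 = 10^(−4.15/10) = 0.3846
Friis cascade:
  F = 2.042 + (1.183 − 1)/0.4898 + (1.660 − 1)/40.74 + (4.295 − 1)/3981 = 2.432
NF = 10 log₁₀(2.432) = 3.86 dB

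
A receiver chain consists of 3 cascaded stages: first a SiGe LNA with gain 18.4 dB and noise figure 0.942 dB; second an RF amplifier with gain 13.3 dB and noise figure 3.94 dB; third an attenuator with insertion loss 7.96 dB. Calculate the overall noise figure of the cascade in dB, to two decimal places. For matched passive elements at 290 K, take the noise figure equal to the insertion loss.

Convert to linear (a loss of L dB is a gain of −L dB): F_i = 10^(NF_i/10), G_i = 10^(G_i,dB/10)
  Stage 1: F_1 = 10^(0.942/10) = 1.242, G_1 = 10^(18.4/10) = 69.18
  Stage 2: F_2 = 10^(3.94/10) = 2.477, G_2 = 10^(13.3/10) = 21.38
  Stage 3: F_3 = 10^(7.96/10) = 6.252, G_3 = 10^(−7.96/10) = 0.1600
Friis cascade:
  F = 1.242 + (2.477 − 1)/69.18 + (6.252 − 1)/1479 = 1.267
NF = 10 log₁₀(1.267) = 1.03 dB

1.03 dB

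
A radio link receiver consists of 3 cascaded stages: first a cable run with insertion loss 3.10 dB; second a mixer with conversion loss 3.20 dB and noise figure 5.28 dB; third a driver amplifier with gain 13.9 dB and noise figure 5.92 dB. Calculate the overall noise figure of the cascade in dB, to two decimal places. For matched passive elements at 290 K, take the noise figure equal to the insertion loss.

Convert to linear (a loss of L dB is a gain of −L dB): F_i = 10^(NF_i/10), G_i = 10^(G_i,dB/10)
  Stage 1: F_1 = 10^(3.10/10) = 2.042, G_1 = 10^(−3.10/10) = 0.4898
  Stage 2: F_2 = 10^(5.28/10) = 3.373, G_2 = 10^(−3.20/10) = 0.4786
  Stage 3: F_3 = 10^(5.92/10) = 3.908, G_3 = 10^(13.9/10) = 24.55
Friis cascade:
  F = 2.042 + (3.373 − 1)/0.4898 + (3.908 − 1)/0.2344 = 19.29
NF = 10 log₁₀(19.29) = 12.85 dB

12.85 dB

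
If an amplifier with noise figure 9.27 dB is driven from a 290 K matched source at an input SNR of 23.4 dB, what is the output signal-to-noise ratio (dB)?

By definition F = SNR_in/SNR_out, so in dB: SNR_out = SNR_in − NF
SNR_out = 23.4 − 9.27 = 14.13 dB

14.13 dB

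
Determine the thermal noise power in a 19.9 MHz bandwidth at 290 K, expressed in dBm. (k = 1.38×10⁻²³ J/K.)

P_n = kTB = 1.38×10⁻²³ × 290 × 1.99×10⁷ = 7.96×10⁻¹⁴ W
In dBm: 10 log₁₀(7.96×10⁻¹⁴ / 10⁻³) = −101.0 dBm

−101.0 dBm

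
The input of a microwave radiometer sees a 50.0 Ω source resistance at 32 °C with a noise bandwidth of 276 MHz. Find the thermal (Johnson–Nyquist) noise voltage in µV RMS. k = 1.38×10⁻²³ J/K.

T = 32 °C + 273.15 = 305.15 K
V_n = √(4kTRB)
4kTRB = 4 × 1.38×10⁻²³ × 305.15 × 5.00×10¹ × 2.76×10⁸ = 2.32×10⁻¹⁰ V²
V_n = √(2.32×10⁻¹⁰) = 1.52×10⁻⁵ V = 15.2 µV

15.2 µV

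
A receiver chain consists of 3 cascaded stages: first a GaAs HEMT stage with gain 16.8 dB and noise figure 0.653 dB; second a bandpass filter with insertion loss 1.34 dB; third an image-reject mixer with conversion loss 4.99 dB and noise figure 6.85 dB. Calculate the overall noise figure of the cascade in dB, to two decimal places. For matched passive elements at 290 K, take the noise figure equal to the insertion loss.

Convert to linear (a loss of L dB is a gain of −L dB): F_i = 10^(NF_i/10), G_i = 10^(G_i,dB/10)
  Stage 1: F_1 = 10^(0.653/10) = 1.162, G_1 = 10^(16.8/10) = 47.86
  Stage 2: F_2 = 10^(1.34/10) = 1.361, G_2 = 10^(−1.34/10) = 0.7345
  Stage 3: F_3 = 10^(6.85/10) = 4.842, G_3 = 10^(−4.99/10) = 0.3170
Friis cascade:
  F = 1.162 + (1.361 − 1)/47.86 + (4.842 − 1)/35.16 = 1.279
NF = 10 log₁₀(1.279) = 1.07 dB

1.07 dB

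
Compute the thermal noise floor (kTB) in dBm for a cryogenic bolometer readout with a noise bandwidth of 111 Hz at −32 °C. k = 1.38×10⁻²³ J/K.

−154.3 dBm

T = −32 °C + 273.15 = 241.15 K
P_n = kTB = 1.38×10⁻²³ × 241.15 × 1.11×10² = 3.69×10⁻¹⁹ W
In dBm: 10 log₁₀(3.69×10⁻¹⁹ / 10⁻³) = −154.3 dBm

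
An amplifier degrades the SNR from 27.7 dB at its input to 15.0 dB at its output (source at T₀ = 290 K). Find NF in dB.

NF (dB) = SNR_in(dB) − SNR_out(dB) when the source is at T₀
NF = 27.7 − 15.0 = 12.7 dB

12.7 dB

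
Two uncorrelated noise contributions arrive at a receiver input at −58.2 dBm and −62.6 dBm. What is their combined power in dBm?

Convert to linear, add, convert back:
P₁ = 1.51×10⁻⁹ W, P₂ = 5.50×10⁻¹⁰ W
P_tot = 2.06×10⁻⁹ W → 10 log₁₀(P_tot / 10⁻³) = −56.9 dBm

−56.9 dBm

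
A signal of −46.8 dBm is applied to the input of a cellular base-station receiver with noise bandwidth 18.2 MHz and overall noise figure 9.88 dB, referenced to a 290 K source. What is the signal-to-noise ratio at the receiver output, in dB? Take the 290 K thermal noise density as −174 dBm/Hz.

Noise floor: N = −174 + 10 log₁₀(B) + NF
10 log₁₀(1.82×10⁷) = 72.6 dB
N = −174 + 72.6 + 9.88 = −91.52 dBm
SNR = P_sig − N = −46.8 − (−91.52) = 44.72 dB → 44.7 dB

44.7 dB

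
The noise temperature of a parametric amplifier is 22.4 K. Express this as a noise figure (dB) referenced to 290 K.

0.323 dB

F = 1 + T_e/T₀ = 1 + 22.4/290 = 1.07724
NF = 10 log₁₀(1.07724) = 0.323 dB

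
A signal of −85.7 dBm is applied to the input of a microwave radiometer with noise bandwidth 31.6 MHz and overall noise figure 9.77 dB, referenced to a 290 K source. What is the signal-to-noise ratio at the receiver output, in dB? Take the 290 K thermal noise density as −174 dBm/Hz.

3.5 dB

Noise floor: N = −174 + 10 log₁₀(B) + NF
10 log₁₀(3.16×10⁷) = 75 dB
N = −174 + 75 + 9.77 = −89.23 dBm
SNR = P_sig − N = −85.7 − (−89.23) = 3.53 dB → 3.5 dB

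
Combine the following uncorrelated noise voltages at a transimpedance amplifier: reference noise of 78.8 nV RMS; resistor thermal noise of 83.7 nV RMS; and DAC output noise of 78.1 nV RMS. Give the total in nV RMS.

Uncorrelated sources add in power (mean-square): V_tot = √(ΣV_i²)
V_tot = √[(7.88×10⁻⁸)² + (8.37×10⁻⁸)² + (7.81×10⁻⁸)²] = 1.39×10⁻⁷ V = 139 nV

139 nV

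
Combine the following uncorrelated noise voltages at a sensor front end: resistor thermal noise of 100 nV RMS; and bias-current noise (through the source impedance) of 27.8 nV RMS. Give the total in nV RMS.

Uncorrelated sources add in power (mean-square): V_tot = √(ΣV_i²)
V_tot = √[(1.00×10⁻⁷)² + (2.78×10⁻⁸)²] = 1.04×10⁻⁷ V = 104 nV

104 nV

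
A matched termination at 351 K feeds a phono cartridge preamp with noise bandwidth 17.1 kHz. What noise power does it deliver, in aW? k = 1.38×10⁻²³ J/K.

82.8 aW

P_n = kTB = 1.38×10⁻²³ × 351 × 1.71×10⁴ = 8.28×10⁻¹⁷ W = 82.8 aW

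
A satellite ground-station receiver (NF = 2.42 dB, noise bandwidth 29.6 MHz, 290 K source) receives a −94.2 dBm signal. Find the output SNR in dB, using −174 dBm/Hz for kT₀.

Noise floor: N = −174 + 10 log₁₀(B) + NF
10 log₁₀(2.96×10⁷) = 74.71 dB
N = −174 + 74.71 + 2.42 = −96.87 dBm
SNR = P_sig − N = −94.2 − (−96.87) = 2.67 dB → 2.7 dB

2.7 dB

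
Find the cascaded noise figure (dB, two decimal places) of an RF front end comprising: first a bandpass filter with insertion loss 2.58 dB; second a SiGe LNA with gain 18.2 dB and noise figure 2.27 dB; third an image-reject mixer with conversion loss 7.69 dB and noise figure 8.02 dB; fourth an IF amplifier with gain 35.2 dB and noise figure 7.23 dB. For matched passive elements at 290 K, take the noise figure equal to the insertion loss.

5.90 dB

Convert to linear (a loss of L dB is a gain of −L dB): F_i = 10^(NF_i/10), G_i = 10^(G_i,dB/10)
  Stage 1: F_1 = 10^(2.58/10) = 1.811, G_1 = 10^(−2.58/10) = 0.5521
  Stage 2: F_2 = 10^(2.27/10) = 1.687, G_2 = 10^(18.2/10) = 66.07
  Stage 3: F_3 = 10^(8.02/10) = 6.339, G_3 = 10^(−7.69/10) = 0.1702
  Stage 4: F_4 = 10^(7.23/10) = 5.284, G_4 = 10^(35.2/10) = 3311
Friis cascade:
  F = 1.811 + (1.687 − 1)/0.5521 + (6.339 − 1)/36.48 + (5.284 − 1)/6.209 = 3.891
NF = 10 log₁₀(3.891) = 5.90 dB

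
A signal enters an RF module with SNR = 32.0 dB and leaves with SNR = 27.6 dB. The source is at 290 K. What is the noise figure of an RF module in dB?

NF (dB) = SNR_in(dB) − SNR_out(dB) when the source is at T₀
NF = 32.0 − 27.6 = 4.4 dB

4.4 dB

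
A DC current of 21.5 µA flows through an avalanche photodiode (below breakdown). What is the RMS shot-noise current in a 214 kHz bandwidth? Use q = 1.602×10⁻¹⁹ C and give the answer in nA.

I_n = √(2qI·B)
2qI·B = 2 × 1.602×10⁻¹⁹ × 2.15×10⁻⁵ × 2.14×10⁵ = 1.47×10⁻¹⁸ A²
I_n = √(1.47×10⁻¹⁸) = 1.21×10⁻⁹ A = 1.21 nA

1.21 nA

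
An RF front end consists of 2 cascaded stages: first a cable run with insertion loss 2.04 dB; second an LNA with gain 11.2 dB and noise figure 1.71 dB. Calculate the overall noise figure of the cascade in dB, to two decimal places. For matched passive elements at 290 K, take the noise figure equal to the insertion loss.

Convert to linear (a loss of L dB is a gain of −L dB): F_i = 10^(NF_i/10), G_i = 10^(G_i,dB/10)
  Stage 1: F_1 = 10^(2.04/10) = 1.600, G_1 = 10^(−2.04/10) = 0.6252
  Stage 2: F_2 = 10^(1.71/10) = 1.483, G_2 = 10^(11.2/10) = 13.18
Friis cascade:
  F = 1.600 + (1.483 − 1)/0.6252 = 2.371
NF = 10 log₁₀(2.371) = 3.75 dB

3.75 dB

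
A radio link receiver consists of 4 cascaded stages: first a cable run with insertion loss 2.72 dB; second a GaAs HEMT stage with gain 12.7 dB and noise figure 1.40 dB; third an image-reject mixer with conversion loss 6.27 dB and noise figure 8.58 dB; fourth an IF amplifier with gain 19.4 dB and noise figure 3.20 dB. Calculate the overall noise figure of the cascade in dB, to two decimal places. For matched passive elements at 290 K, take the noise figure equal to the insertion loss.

5.65 dB

Convert to linear (a loss of L dB is a gain of −L dB): F_i = 10^(NF_i/10), G_i = 10^(G_i,dB/10)
  Stage 1: F_1 = 10^(2.72/10) = 1.871, G_1 = 10^(−2.72/10) = 0.5346
  Stage 2: F_2 = 10^(1.40/10) = 1.380, G_2 = 10^(12.7/10) = 18.62
  Stage 3: F_3 = 10^(8.58/10) = 7.211, G_3 = 10^(−6.27/10) = 0.2360
  Stage 4: F_4 = 10^(3.20/10) = 2.089, G_4 = 10^(19.4/10) = 87.10
Friis cascade:
  F = 1.871 + (1.380 − 1)/0.5346 + (7.211 − 1)/9.954 + (2.089 − 1)/2.350 = 3.670
NF = 10 log₁₀(3.670) = 5.65 dB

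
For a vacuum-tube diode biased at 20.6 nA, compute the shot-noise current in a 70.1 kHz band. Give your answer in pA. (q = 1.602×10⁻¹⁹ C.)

I_n = √(2qI·B)
2qI·B = 2 × 1.602×10⁻¹⁹ × 2.06×10⁻⁸ × 7.01×10⁴ = 4.63×10⁻²² A²
I_n = √(4.63×10⁻²²) = 2.15×10⁻¹¹ A = 21.5 pA

21.5 pA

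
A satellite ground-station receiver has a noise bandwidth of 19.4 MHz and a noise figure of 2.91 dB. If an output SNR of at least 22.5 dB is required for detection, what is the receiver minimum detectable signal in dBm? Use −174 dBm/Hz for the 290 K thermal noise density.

−75.7 dBm

Sensitivity = −174 + 10 log₁₀(B) + NF + SNR_min
= −174 + 72.88 + 2.91 + 22.5
= −75.71 dBm → −75.7 dBm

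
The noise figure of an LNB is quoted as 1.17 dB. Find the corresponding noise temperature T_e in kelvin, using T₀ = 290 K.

89.7 K

F = 10^(1.17/10) = 1.30918
T_e = (F − 1)·T₀ = (1.30918 − 1) × 290 = 89.7 K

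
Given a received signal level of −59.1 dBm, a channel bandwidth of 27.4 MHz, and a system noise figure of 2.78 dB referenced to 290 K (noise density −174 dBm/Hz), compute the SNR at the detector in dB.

Noise floor: N = −174 + 10 log₁₀(B) + NF
10 log₁₀(2.74×10⁷) = 74.38 dB
N = −174 + 74.38 + 2.78 = −96.84 dBm
SNR = P_sig − N = −59.1 − (−96.84) = 37.74 dB → 37.7 dB

37.7 dB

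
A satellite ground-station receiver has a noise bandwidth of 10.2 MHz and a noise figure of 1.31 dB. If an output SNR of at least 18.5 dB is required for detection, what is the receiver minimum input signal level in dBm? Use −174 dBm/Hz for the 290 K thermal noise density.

Sensitivity = −174 + 10 log₁₀(B) + NF + SNR_min
= −174 + 70.09 + 1.31 + 18.5
= −84.10 dBm → −84.1 dBm

−84.1 dBm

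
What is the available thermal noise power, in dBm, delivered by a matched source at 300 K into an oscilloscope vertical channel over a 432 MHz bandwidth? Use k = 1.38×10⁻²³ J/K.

P_n = kTB = 1.38×10⁻²³ × 300 × 4.32×10⁸ = 1.79×10⁻¹² W
In dBm: 10 log₁₀(1.79×10⁻¹² / 10⁻³) = −87.5 dBm

−87.5 dBm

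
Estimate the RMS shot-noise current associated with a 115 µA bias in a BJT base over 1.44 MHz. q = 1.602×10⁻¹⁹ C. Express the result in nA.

I_n = √(2qI·B)
2qI·B = 2 × 1.602×10⁻¹⁹ × 1.15×10⁻⁴ × 1.44×10⁶ = 5.31×10⁻¹⁷ A²
I_n = √(5.31×10⁻¹⁷) = 7.28×10⁻⁹ A = 7.28 nA

7.28 nA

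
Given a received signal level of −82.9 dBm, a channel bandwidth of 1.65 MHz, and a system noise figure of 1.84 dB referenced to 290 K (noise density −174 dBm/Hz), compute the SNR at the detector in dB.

Noise floor: N = −174 + 10 log₁₀(B) + NF
10 log₁₀(1.65×10⁶) = 62.17 dB
N = −174 + 62.17 + 1.84 = −109.99 dBm
SNR = P_sig − N = −82.9 − (−109.99) = 27.09 dB → 27.1 dB

27.1 dB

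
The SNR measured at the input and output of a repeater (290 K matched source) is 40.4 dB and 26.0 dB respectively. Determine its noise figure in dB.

NF (dB) = SNR_in(dB) − SNR_out(dB) when the source is at T₀
NF = 40.4 − 26.0 = 14.4 dB

14.4 dB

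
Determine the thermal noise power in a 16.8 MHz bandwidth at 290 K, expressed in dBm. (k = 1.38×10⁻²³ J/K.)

−101.7 dBm

P_n = kTB = 1.38×10⁻²³ × 290 × 1.68×10⁷ = 6.72×10⁻¹⁴ W
In dBm: 10 log₁₀(6.72×10⁻¹⁴ / 10⁻³) = −101.7 dBm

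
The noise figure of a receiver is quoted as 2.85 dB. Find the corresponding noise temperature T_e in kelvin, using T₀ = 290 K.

F = 10^(2.85/10) = 1.92752
T_e = (F − 1)·T₀ = (1.92752 − 1) × 290 = 269 K

269 K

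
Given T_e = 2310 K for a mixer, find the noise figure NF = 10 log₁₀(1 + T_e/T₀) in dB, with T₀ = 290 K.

9.53 dB

F = 1 + T_e/T₀ = 1 + 2310/290 = 8.96552
NF = 10 log₁₀(8.96552) = 9.53 dB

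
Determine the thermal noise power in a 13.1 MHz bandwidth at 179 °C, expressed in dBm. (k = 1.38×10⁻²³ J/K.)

−100.9 dBm

T = 179 °C + 273.15 = 452.15 K
P_n = kTB = 1.38×10⁻²³ × 452.15 × 1.31×10⁷ = 8.17×10⁻¹⁴ W
In dBm: 10 log₁₀(8.17×10⁻¹⁴ / 10⁻³) = −100.9 dBm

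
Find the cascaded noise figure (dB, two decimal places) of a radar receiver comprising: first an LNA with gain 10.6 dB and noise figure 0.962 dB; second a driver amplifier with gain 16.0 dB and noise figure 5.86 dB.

Convert to linear (a loss of L dB is a gain of −L dB): F_i = 10^(NF_i/10), G_i = 10^(G_i,dB/10)
  Stage 1: F_1 = 10^(0.962/10) = 1.248, G_1 = 10^(10.6/10) = 11.48
  Stage 2: F_2 = 10^(5.86/10) = 3.855, G_2 = 10^(16.0/10) = 39.81
Friis cascade:
  F = 1.248 + (3.855 − 1)/11.48 = 1.497
NF = 10 log₁₀(1.497) = 1.75 dB

1.75 dB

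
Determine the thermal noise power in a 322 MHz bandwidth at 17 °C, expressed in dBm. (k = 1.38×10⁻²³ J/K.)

T = 17 °C + 273.15 = 290.15 K
P_n = kTB = 1.38×10⁻²³ × 290.15 × 3.22×10⁸ = 1.29×10⁻¹² W
In dBm: 10 log₁₀(1.29×10⁻¹² / 10⁻³) = −88.9 dBm

−88.9 dBm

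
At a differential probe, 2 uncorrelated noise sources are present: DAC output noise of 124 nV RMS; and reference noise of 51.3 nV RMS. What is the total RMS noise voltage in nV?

134 nV

Uncorrelated sources add in power (mean-square): V_tot = √(ΣV_i²)
V_tot = √[(1.24×10⁻⁷)² + (5.13×10⁻⁸)²] = 1.34×10⁻⁷ V = 134 nV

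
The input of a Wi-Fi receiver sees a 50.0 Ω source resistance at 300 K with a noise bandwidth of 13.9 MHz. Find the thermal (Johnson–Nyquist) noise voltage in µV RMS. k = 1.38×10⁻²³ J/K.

3.39 µV

V_n = √(4kTRB)
4kTRB = 4 × 1.38×10⁻²³ × 300 × 5.00×10¹ × 1.39×10⁷ = 1.15×10⁻¹¹ V²
V_n = √(1.15×10⁻¹¹) = 3.39×10⁻⁶ V = 3.39 µV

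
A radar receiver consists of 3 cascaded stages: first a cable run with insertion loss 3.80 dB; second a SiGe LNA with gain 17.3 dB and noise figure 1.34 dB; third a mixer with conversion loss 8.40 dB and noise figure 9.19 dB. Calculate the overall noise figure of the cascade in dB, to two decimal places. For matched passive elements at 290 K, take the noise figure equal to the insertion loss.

Convert to linear (a loss of L dB is a gain of −L dB): F_i = 10^(NF_i/10), G_i = 10^(G_i,dB/10)
  Stage 1: F_1 = 10^(3.80/10) = 2.399, G_1 = 10^(−3.80/10) = 0.4169
  Stage 2: F_2 = 10^(1.34/10) = 1.361, G_2 = 10^(17.3/10) = 53.70
  Stage 3: F_3 = 10^(9.19/10) = 8.299, G_3 = 10^(−8.40/10) = 0.1445
Friis cascade:
  F = 2.399 + (1.361 − 1)/0.4169 + (8.299 − 1)/22.39 = 3.592
NF = 10 log₁₀(3.592) = 5.55 dB

5.55 dB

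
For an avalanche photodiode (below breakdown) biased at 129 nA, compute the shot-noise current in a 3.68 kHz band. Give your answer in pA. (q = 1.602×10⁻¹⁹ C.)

I_n = √(2qI·B)
2qI·B = 2 × 1.602×10⁻¹⁹ × 1.29×10⁻⁷ × 3.68×10³ = 1.52×10⁻²² A²
I_n = √(1.52×10⁻²²) = 1.23×10⁻¹¹ A = 12.3 pA

12.3 pA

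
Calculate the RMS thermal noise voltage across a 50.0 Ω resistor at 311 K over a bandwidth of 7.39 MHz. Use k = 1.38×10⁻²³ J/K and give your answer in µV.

2.52 µV

V_n = √(4kTRB)
4kTRB = 4 × 1.38×10⁻²³ × 311 × 5.00×10¹ × 7.39×10⁶ = 6.34×10⁻¹² V²
V_n = √(6.34×10⁻¹²) = 2.52×10⁻⁶ V = 2.52 µV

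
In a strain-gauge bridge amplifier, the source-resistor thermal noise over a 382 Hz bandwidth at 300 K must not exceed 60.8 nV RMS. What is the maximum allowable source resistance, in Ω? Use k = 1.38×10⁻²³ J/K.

584 Ω

Johnson–Nyquist: V_n = √(4kTRB) ⇒ R = V_n² / (4kTB)
4kTB = 4 × 1.38×10⁻²³ × 300 × 3.82×10² = 6.33×10⁻¹⁸
R = (6.08×10⁻⁸)² / 6.33×10⁻¹⁸ = 5.84×10² Ω = 584 Ω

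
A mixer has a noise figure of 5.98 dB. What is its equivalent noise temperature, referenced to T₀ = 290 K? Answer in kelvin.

F = 10^(5.98/10) = 3.96278
T_e = (F − 1)·T₀ = (3.96278 − 1) × 290 = 859 K

859 K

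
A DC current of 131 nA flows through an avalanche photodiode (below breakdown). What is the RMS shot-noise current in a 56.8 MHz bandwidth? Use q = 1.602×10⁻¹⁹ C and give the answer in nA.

1.54 nA

I_n = √(2qI·B)
2qI·B = 2 × 1.602×10⁻¹⁹ × 1.31×10⁻⁷ × 5.68×10⁷ = 2.38×10⁻¹⁸ A²
I_n = √(2.38×10⁻¹⁸) = 1.54×10⁻⁹ A = 1.54 nA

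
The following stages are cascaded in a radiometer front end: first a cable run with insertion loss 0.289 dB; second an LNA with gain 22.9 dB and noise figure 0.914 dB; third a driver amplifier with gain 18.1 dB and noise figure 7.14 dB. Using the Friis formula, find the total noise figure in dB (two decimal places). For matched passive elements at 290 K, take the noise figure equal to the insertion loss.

1.28 dB

Convert to linear (a loss of L dB is a gain of −L dB): F_i = 10^(NF_i/10), G_i = 10^(G_i,dB/10)
  Stage 1: F_1 = 10^(0.289/10) = 1.069, G_1 = 10^(−0.289/10) = 0.9356
  Stage 2: F_2 = 10^(0.914/10) = 1.234, G_2 = 10^(22.9/10) = 195.0
  Stage 3: F_3 = 10^(7.14/10) = 5.176, G_3 = 10^(18.1/10) = 64.57
Friis cascade:
  F = 1.069 + (1.234 − 1)/0.9356 + (5.176 − 1)/182.4 = 1.342
NF = 10 log₁₀(1.342) = 1.28 dB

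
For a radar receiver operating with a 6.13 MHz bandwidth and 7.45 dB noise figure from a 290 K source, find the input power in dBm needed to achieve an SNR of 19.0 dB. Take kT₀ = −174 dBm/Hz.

Sensitivity = −174 + 10 log₁₀(B) + NF + SNR_min
= −174 + 67.87 + 7.45 + 19.0
= −79.68 dBm → −79.7 dBm

−79.7 dBm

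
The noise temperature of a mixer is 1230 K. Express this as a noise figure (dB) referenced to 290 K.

7.19 dB

F = 1 + T_e/T₀ = 1 + 1230/290 = 5.24138
NF = 10 log₁₀(5.24138) = 7.19 dB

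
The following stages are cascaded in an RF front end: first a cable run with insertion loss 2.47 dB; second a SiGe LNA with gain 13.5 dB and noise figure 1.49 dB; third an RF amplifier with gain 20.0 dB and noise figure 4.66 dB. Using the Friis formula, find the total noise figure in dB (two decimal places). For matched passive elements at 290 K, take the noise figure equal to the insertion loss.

4.22 dB

Convert to linear (a loss of L dB is a gain of −L dB): F_i = 10^(NF_i/10), G_i = 10^(G_i,dB/10)
  Stage 1: F_1 = 10^(2.47/10) = 1.766, G_1 = 10^(−2.47/10) = 0.5662
  Stage 2: F_2 = 10^(1.49/10) = 1.409, G_2 = 10^(13.5/10) = 22.39
  Stage 3: F_3 = 10^(4.66/10) = 2.924, G_3 = 10^(20.0/10) = 100.0
Friis cascade:
  F = 1.766 + (1.409 − 1)/0.5662 + (2.924 − 1)/12.68 = 2.641
NF = 10 log₁₀(2.641) = 4.22 dB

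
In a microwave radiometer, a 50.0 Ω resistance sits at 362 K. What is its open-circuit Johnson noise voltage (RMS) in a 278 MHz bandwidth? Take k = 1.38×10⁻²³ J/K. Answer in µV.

V_n = √(4kTRB)
4kTRB = 4 × 1.38×10⁻²³ × 362 × 5.00×10¹ × 2.78×10⁸ = 2.78×10⁻¹⁰ V²
V_n = √(2.78×10⁻¹⁰) = 1.67×10⁻⁵ V = 16.7 µV

16.7 µV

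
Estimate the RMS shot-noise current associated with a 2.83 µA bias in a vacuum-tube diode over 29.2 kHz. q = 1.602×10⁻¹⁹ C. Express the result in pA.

I_n = √(2qI·B)
2qI·B = 2 × 1.602×10⁻¹⁹ × 2.83×10⁻⁶ × 2.92×10⁴ = 2.65×10⁻²⁰ A²
I_n = √(2.65×10⁻²⁰) = 1.63×10⁻¹⁰ A = 163 pA

163 pA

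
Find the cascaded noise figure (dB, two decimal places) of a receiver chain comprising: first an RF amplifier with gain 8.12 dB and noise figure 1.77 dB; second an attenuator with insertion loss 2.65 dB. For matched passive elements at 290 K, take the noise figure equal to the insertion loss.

Convert to linear (a loss of L dB is a gain of −L dB): F_i = 10^(NF_i/10), G_i = 10^(G_i,dB/10)
  Stage 1: F_1 = 10^(1.77/10) = 1.503, G_1 = 10^(8.12/10) = 6.486
  Stage 2: F_2 = 10^(2.65/10) = 1.841, G_2 = 10^(−2.65/10) = 0.5433
Friis cascade:
  F = 1.503 + (1.841 − 1)/6.486 = 1.633
NF = 10 log₁₀(1.633) = 2.13 dB

2.13 dB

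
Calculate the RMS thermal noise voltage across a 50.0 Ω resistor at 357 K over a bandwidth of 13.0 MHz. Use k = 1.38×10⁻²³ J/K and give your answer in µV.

3.58 µV

V_n = √(4kTRB)
4kTRB = 4 × 1.38×10⁻²³ × 357 × 5.00×10¹ × 1.30×10⁷ = 1.28×10⁻¹¹ V²
V_n = √(1.28×10⁻¹¹) = 3.58×10⁻⁶ V = 3.58 µV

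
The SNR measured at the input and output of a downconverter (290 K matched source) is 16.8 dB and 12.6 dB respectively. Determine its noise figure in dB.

NF (dB) = SNR_in(dB) − SNR_out(dB) when the source is at T₀
NF = 16.8 − 12.6 = 4.2 dB

4.2 dB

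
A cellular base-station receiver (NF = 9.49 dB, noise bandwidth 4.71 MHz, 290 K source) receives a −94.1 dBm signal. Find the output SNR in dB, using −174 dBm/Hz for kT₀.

3.7 dB

Noise floor: N = −174 + 10 log₁₀(B) + NF
10 log₁₀(4.71×10⁶) = 66.73 dB
N = −174 + 66.73 + 9.49 = −97.78 dBm
SNR = P_sig − N = −94.1 − (−97.78) = 3.68 dB → 3.7 dB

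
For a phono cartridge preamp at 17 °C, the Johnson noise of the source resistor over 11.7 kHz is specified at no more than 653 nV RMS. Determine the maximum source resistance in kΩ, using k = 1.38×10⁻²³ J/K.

T = 17 °C + 273.15 = 290.15 K
Johnson–Nyquist: V_n = √(4kTRB) ⇒ R = V_n² / (4kTB)
4kTB = 4 × 1.38×10⁻²³ × 290.15 × 1.17×10⁴ = 1.87×10⁻¹⁶
R = (6.53×10⁻⁷)² / 1.87×10⁻¹⁶ = 2.28×10³ Ω = 2.28 kΩ

2.28 kΩ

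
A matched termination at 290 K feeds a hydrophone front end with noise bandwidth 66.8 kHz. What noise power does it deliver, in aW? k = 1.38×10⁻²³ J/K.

267 aW

P_n = kTB = 1.38×10⁻²³ × 290 × 6.68×10⁴ = 2.67×10⁻¹⁶ W = 267 aW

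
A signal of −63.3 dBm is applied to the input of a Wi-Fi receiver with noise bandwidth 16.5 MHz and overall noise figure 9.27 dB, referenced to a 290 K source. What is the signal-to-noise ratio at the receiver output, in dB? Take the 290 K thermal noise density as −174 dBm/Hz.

Noise floor: N = −174 + 10 log₁₀(B) + NF
10 log₁₀(1.65×10⁷) = 72.17 dB
N = −174 + 72.17 + 9.27 = −92.56 dBm
SNR = P_sig − N = −63.3 − (−92.56) = 29.26 dB → 29.3 dB

29.3 dB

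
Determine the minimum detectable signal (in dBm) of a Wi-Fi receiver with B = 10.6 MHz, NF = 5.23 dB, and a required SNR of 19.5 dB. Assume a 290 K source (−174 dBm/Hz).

Sensitivity = −174 + 10 log₁₀(B) + NF + SNR_min
= −174 + 70.25 + 5.23 + 19.5
= −79.02 dBm → −79.0 dBm

−79.0 dBm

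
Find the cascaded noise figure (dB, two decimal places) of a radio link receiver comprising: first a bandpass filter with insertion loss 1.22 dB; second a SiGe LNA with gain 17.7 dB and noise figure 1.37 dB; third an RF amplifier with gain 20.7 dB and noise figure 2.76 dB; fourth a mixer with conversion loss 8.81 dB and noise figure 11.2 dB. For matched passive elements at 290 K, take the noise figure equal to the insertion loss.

Convert to linear (a loss of L dB is a gain of −L dB): F_i = 10^(NF_i/10), G_i = 10^(G_i,dB/10)
  Stage 1: F_1 = 10^(1.22/10) = 1.324, G_1 = 10^(−1.22/10) = 0.7551
  Stage 2: F_2 = 10^(1.37/10) = 1.371, G_2 = 10^(17.7/10) = 58.88
  Stage 3: F_3 = 10^(2.76/10) = 1.888, G_3 = 10^(20.7/10) = 117.5
  Stage 4: F_4 = 10^(11.2/10) = 13.18, G_4 = 10^(−8.81/10) = 0.1315
Friis cascade:
  F = 1.324 + (1.371 − 1)/0.7551 + (1.888 − 1)/44.46 + (13.18 − 1)/5224 = 1.838
NF = 10 log₁₀(1.838) = 2.64 dB

2.64 dB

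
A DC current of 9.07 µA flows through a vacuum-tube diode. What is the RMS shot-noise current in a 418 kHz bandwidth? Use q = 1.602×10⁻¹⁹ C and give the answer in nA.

I_n = √(2qI·B)
2qI·B = 2 × 1.602×10⁻¹⁹ × 9.07×10⁻⁶ × 4.18×10⁵ = 1.21×10⁻¹⁸ A²
I_n = √(1.21×10⁻¹⁸) = 1.10×10⁻⁹ A = 1.10 nA

1.10 nA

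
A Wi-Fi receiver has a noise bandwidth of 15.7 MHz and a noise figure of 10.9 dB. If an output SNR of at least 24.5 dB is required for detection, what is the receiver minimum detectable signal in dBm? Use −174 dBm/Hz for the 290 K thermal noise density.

Sensitivity = −174 + 10 log₁₀(B) + NF + SNR_min
= −174 + 71.96 + 10.9 + 24.5
= −66.64 dBm → −66.6 dBm

−66.6 dBm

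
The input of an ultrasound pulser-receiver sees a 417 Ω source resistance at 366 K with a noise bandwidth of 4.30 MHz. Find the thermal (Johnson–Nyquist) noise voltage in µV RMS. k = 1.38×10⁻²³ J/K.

V_n = √(4kTRB)
4kTRB = 4 × 1.38×10⁻²³ × 366 × 4.17×10² × 4.30×10⁶ = 3.62×10⁻¹¹ V²
V_n = √(3.62×10⁻¹¹) = 6.02×10⁻⁶ V = 6.02 µV

6.02 µV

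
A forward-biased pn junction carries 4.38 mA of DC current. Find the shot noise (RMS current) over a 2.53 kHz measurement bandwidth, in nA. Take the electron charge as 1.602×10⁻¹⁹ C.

I_n = √(2qI·B)
2qI·B = 2 × 1.602×10⁻¹⁹ × 4.38×10⁻³ × 2.53×10³ = 3.55×10⁻¹⁸ A²
I_n = √(3.55×10⁻¹⁸) = 1.88×10⁻⁹ A = 1.88 nA

1.88 nA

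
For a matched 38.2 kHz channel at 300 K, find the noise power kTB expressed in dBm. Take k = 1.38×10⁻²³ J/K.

−128.0 dBm

P_n = kTB = 1.38×10⁻²³ × 300 × 3.82×10⁴ = 1.58×10⁻¹⁶ W
In dBm: 10 log₁₀(1.58×10⁻¹⁶ / 10⁻³) = −128.0 dBm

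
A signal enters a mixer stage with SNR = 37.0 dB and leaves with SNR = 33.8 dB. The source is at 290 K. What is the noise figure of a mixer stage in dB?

3.2 dB

NF (dB) = SNR_in(dB) − SNR_out(dB) when the source is at T₀
NF = 37.0 − 33.8 = 3.2 dB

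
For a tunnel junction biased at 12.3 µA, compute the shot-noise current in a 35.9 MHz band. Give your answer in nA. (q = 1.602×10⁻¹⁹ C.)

I_n = √(2qI·B)
2qI·B = 2 × 1.602×10⁻¹⁹ × 1.23×10⁻⁵ × 3.59×10⁷ = 1.41×10⁻¹⁶ A²
I_n = √(1.41×10⁻¹⁶) = 1.19×10⁻⁸ A = 11.9 nA

11.9 nA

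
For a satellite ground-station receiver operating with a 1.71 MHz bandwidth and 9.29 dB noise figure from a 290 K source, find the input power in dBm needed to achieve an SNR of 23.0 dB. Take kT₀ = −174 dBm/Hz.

−79.4 dBm

Sensitivity = −174 + 10 log₁₀(B) + NF + SNR_min
= −174 + 62.33 + 9.29 + 23.0
= −79.38 dBm → −79.4 dBm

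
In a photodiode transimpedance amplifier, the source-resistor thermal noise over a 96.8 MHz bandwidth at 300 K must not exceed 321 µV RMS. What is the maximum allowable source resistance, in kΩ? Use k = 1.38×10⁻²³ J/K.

Johnson–Nyquist: V_n = √(4kTRB) ⇒ R = V_n² / (4kTB)
4kTB = 4 × 1.38×10⁻²³ × 300 × 9.68×10⁷ = 1.60×10⁻¹²
R = (3.21×10⁻⁴)² / 1.60×10⁻¹² = 6.43×10⁴ Ω = 64.3 kΩ

64.3 kΩ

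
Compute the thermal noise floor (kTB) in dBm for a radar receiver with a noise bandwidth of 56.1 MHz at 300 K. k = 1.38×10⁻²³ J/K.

P_n = kTB = 1.38×10⁻²³ × 300 × 5.61×10⁷ = 2.32×10⁻¹³ W
In dBm: 10 log₁₀(2.32×10⁻¹³ / 10⁻³) = −96.3 dBm

−96.3 dBm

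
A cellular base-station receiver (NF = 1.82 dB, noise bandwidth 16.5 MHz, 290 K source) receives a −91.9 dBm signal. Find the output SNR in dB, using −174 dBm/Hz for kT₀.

8.1 dB

Noise floor: N = −174 + 10 log₁₀(B) + NF
10 log₁₀(1.65×10⁷) = 72.17 dB
N = −174 + 72.17 + 1.82 = −100.01 dBm
SNR = P_sig − N = −91.9 − (−100.01) = 8.11 dB → 8.1 dB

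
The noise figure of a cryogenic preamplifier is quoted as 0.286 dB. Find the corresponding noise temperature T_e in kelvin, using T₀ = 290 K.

19.7 K

F = 10^(0.286/10) = 1.06807
T_e = (F − 1)·T₀ = (1.06807 − 1) × 290 = 19.7 K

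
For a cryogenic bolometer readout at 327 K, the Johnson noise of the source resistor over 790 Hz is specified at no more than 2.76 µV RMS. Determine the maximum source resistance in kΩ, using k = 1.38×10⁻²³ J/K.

534 kΩ

Johnson–Nyquist: V_n = √(4kTRB) ⇒ R = V_n² / (4kTB)
4kTB = 4 × 1.38×10⁻²³ × 327 × 7.90×10² = 1.43×10⁻¹⁷
R = (2.76×10⁻⁶)² / 1.43×10⁻¹⁷ = 5.34×10⁵ Ω = 534 kΩ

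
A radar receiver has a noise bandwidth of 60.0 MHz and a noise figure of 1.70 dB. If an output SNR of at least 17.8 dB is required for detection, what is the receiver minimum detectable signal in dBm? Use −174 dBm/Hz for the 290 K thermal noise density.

−76.7 dBm

Sensitivity = −174 + 10 log₁₀(B) + NF + SNR_min
= −174 + 77.78 + 1.70 + 17.8
= −76.72 dBm → −76.7 dBm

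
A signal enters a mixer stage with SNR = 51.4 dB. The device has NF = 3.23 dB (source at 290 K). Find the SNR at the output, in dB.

By definition F = SNR_in/SNR_out, so in dB: SNR_out = SNR_in − NF
SNR_out = 51.4 − 3.23 = 48.17 dB

48.17 dB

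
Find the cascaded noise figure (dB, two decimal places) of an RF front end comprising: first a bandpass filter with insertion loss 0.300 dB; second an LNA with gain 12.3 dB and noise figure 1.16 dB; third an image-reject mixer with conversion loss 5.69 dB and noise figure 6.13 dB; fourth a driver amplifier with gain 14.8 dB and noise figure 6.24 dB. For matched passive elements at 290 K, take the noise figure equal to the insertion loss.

3.70 dB

Convert to linear (a loss of L dB is a gain of −L dB): F_i = 10^(NF_i/10), G_i = 10^(G_i,dB/10)
  Stage 1: F_1 = 10^(0.300/10) = 1.072, G_1 = 10^(−0.300/10) = 0.9333
  Stage 2: F_2 = 10^(1.16/10) = 1.306, G_2 = 10^(12.3/10) = 16.98
  Stage 3: F_3 = 10^(6.13/10) = 4.102, G_3 = 10^(−5.69/10) = 0.2698
  Stage 4: F_4 = 10^(6.24/10) = 4.207, G_4 = 10^(14.8/10) = 30.20
Friis cascade:
  F = 1.072 + (1.306 − 1)/0.9333 + (4.102 − 1)/15.85 + (4.207 − 1)/4.276 = 2.345
NF = 10 log₁₀(2.345) = 3.70 dB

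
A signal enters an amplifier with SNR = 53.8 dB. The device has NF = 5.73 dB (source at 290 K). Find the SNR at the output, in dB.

By definition F = SNR_in/SNR_out, so in dB: SNR_out = SNR_in − NF
SNR_out = 53.8 − 5.73 = 48.07 dB

48.07 dB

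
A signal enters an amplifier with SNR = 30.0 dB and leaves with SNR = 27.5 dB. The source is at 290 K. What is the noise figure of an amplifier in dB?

NF (dB) = SNR_in(dB) − SNR_out(dB) when the source is at T₀
NF = 30.0 − 27.5 = 2.5 dB

2.5 dB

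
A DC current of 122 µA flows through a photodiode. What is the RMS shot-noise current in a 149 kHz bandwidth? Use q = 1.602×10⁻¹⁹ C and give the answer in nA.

2.41 nA

I_n = √(2qI·B)
2qI·B = 2 × 1.602×10⁻¹⁹ × 1.22×10⁻⁴ × 1.49×10⁵ = 5.82×10⁻¹⁸ A²
I_n = √(5.82×10⁻¹⁸) = 2.41×10⁻⁹ A = 2.41 nA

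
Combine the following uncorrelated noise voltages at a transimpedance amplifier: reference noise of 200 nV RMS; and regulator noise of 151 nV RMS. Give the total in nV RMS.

Uncorrelated sources add in power (mean-square): V_tot = √(ΣV_i²)
V_tot = √[(2.00×10⁻⁷)² + (1.51×10⁻⁷)²] = 2.51×10⁻⁷ V = 251 nV

251 nV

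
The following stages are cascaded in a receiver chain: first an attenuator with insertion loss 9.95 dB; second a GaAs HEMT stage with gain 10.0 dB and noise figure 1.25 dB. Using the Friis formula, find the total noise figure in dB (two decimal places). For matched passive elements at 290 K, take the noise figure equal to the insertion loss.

Convert to linear (a loss of L dB is a gain of −L dB): F_i = 10^(NF_i/10), G_i = 10^(G_i,dB/10)
  Stage 1: F_1 = 10^(9.95/10) = 9.886, G_1 = 10^(−9.95/10) = 0.1012
  Stage 2: F_2 = 10^(1.25/10) = 1.334, G_2 = 10^(10.0/10) = 10.00
Friis cascade:
  F = 9.886 + (1.334 − 1)/0.1012 = 13.18
NF = 10 log₁₀(13.18) = 11.20 dB

11.20 dB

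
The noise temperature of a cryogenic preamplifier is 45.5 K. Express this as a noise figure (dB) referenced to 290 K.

0.633 dB

F = 1 + T_e/T₀ = 1 + 45.5/290 = 1.1569
NF = 10 log₁₀(1.1569) = 0.633 dB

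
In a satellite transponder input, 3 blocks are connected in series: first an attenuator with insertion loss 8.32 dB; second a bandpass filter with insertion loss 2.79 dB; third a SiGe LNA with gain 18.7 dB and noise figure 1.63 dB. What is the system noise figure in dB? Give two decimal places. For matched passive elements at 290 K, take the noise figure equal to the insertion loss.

12.74 dB

Convert to linear (a loss of L dB is a gain of −L dB): F_i = 10^(NF_i/10), G_i = 10^(G_i,dB/10)
  Stage 1: F_1 = 10^(8.32/10) = 6.792, G_1 = 10^(−8.32/10) = 0.1472
  Stage 2: F_2 = 10^(2.79/10) = 1.901, G_2 = 10^(−2.79/10) = 0.5260
  Stage 3: F_3 = 10^(1.63/10) = 1.455, G_3 = 10^(18.7/10) = 74.13
Friis cascade:
  F = 6.792 + (1.901 − 1)/0.1472 + (1.455 − 1)/0.07745 = 18.79
NF = 10 log₁₀(18.79) = 12.74 dB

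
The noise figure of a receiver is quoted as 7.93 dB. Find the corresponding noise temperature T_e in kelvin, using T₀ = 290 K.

F = 10^(7.93/10) = 6.20869
T_e = (F − 1)·T₀ = (6.20869 − 1) × 290 = 1511 K

1511 K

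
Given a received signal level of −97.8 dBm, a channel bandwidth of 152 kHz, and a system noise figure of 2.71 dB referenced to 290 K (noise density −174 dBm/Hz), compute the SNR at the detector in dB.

Noise floor: N = −174 + 10 log₁₀(B) + NF
10 log₁₀(1.52×10⁵) = 51.82 dB
N = −174 + 51.82 + 2.71 = −119.47 dBm
SNR = P_sig − N = −97.8 − (−119.47) = 21.67 dB → 21.7 dB

21.7 dB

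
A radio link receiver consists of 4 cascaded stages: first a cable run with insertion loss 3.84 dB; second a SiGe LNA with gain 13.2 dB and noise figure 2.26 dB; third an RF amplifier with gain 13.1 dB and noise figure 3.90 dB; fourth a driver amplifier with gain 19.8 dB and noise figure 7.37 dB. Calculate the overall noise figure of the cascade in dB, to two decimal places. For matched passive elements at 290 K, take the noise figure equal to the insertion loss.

6.30 dB

Convert to linear (a loss of L dB is a gain of −L dB): F_i = 10^(NF_i/10), G_i = 10^(G_i,dB/10)
  Stage 1: F_1 = 10^(3.84/10) = 2.421, G_1 = 10^(−3.84/10) = 0.4130
  Stage 2: F_2 = 10^(2.26/10) = 1.683, G_2 = 10^(13.2/10) = 20.89
  Stage 3: F_3 = 10^(3.90/10) = 2.455, G_3 = 10^(13.1/10) = 20.42
  Stage 4: F_4 = 10^(7.37/10) = 5.458, G_4 = 10^(19.8/10) = 95.50
Friis cascade:
  F = 2.421 + (1.683 − 1)/0.4130 + (2.455 − 1)/8.630 + (5.458 − 1)/176.2 = 4.268
NF = 10 log₁₀(4.268) = 6.30 dB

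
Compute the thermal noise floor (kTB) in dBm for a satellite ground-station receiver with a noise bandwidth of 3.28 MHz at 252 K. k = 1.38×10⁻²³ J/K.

−109.4 dBm

P_n = kTB = 1.38×10⁻²³ × 252 × 3.28×10⁶ = 1.14×10⁻¹⁴ W
In dBm: 10 log₁₀(1.14×10⁻¹⁴ / 10⁻³) = −109.4 dBm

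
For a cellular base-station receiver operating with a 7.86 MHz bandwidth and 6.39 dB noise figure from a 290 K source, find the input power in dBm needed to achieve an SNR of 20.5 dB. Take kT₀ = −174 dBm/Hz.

−78.2 dBm

Sensitivity = −174 + 10 log₁₀(B) + NF + SNR_min
= −174 + 68.95 + 6.39 + 20.5
= −78.16 dBm → −78.2 dBm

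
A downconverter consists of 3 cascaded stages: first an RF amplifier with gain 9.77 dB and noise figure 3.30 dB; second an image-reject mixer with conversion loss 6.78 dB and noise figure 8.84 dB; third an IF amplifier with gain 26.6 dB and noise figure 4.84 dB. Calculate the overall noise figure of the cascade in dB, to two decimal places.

Convert to linear (a loss of L dB is a gain of −L dB): F_i = 10^(NF_i/10), G_i = 10^(G_i,dB/10)
  Stage 1: F_1 = 10^(3.30/10) = 2.138, G_1 = 10^(9.77/10) = 9.484
  Stage 2: F_2 = 10^(8.84/10) = 7.656, G_2 = 10^(−6.78/10) = 0.2099
  Stage 3: F_3 = 10^(4.84/10) = 3.048, G_3 = 10^(26.6/10) = 457.1
Friis cascade:
  F = 2.138 + (7.656 − 1)/9.484 + (3.048 − 1)/1.991 = 3.869
NF = 10 log₁₀(3.869) = 5.88 dB

5.88 dB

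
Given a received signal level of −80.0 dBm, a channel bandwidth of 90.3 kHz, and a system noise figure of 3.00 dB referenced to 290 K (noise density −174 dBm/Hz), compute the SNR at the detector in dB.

Noise floor: N = −174 + 10 log₁₀(B) + NF
10 log₁₀(9.03×10⁴) = 49.56 dB
N = −174 + 49.56 + 3.00 = −121.44 dBm
SNR = P_sig − N = −80.0 − (−121.44) = 41.44 dB → 41.4 dB

41.4 dB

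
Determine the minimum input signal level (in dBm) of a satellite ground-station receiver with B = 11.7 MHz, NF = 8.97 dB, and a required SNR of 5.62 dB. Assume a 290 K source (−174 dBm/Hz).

−88.7 dBm

Sensitivity = −174 + 10 log₁₀(B) + NF + SNR_min
= −174 + 70.68 + 8.97 + 5.62
= −88.73 dBm → −88.7 dBm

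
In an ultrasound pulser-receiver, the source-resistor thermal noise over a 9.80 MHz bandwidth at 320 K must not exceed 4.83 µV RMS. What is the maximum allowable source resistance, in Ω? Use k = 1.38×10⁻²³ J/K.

135 Ω

Johnson–Nyquist: V_n = √(4kTRB) ⇒ R = V_n² / (4kTB)
4kTB = 4 × 1.38×10⁻²³ × 320 × 9.80×10⁶ = 1.73×10⁻¹³
R = (4.83×10⁻⁶)² / 1.73×10⁻¹³ = 1.35×10² Ω = 135 Ω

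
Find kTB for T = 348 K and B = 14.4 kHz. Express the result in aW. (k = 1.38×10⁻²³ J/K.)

P_n = kTB = 1.38×10⁻²³ × 348 × 1.44×10⁴ = 6.92×10⁻¹⁷ W = 69.2 aW

69.2 aW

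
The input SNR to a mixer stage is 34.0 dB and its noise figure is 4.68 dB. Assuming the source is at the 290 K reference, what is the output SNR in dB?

29.32 dB

By definition F = SNR_in/SNR_out, so in dB: SNR_out = SNR_in − NF
SNR_out = 34.0 − 4.68 = 29.32 dB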